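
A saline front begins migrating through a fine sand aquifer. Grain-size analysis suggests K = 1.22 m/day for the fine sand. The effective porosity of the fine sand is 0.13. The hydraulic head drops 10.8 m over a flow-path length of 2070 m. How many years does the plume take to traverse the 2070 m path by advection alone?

116

Hydraulic gradient i = Δh / L = 10.8 / 2070 = 0.005217.
Darcy flux q = K · i = 1.220 × 0.005217 = 0.006365 m/day.
Seepage velocity v = q / n_e = 0.006365 / 0.13 = 0.04896 m/day.
Travel time t = L / v = 2070 / 0.04896 = 42277 days = 115.7 years.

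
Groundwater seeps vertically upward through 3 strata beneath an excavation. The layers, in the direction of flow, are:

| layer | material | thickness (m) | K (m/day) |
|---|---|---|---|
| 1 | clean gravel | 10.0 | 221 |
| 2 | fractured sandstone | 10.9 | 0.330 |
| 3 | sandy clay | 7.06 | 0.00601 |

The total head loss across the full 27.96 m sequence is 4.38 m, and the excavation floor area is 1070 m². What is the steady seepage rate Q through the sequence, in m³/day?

3.88

Flow is perpendicular to layering, so the layers act in series and the equivalent K is the thickness-weighted harmonic mean.
Total thickness L = 10.0 + 10.9 + 7.06 = 27.96 m.
Σ(b_i/K_i) = 10.0/221 + 10.9/0.330 + 7.06/0.00601 = 1208 d.
K_eq = L / Σ(b_i/K_i) = 27.96 / 1208 = 0.02315 m/day.
Q = K_eq · A · (Δh/L) = 0.02315 × 1070 × (4.38/27.96) = 3.880 m³/day.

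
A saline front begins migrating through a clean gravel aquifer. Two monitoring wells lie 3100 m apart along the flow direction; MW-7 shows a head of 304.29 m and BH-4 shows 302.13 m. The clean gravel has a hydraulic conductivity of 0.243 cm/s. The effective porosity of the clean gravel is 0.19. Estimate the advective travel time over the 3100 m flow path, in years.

Convert K: 0.243 cm/s × 864 = 210.0 m/day.
Hydraulic gradient i = (304.29 − 302.13) / 3100 = 2.16 / 3100 = 0.0006968.
Darcy flux q = K · i = 210.0 × 0.0006968 = 0.1463 m/day.
Seepage velocity v = q / n_e = 0.1463 / 0.19 = 0.7699 m/day.
Travel time t = L / v = 3100 / 0.7699 = 4026 days = 11.02 years.

11.0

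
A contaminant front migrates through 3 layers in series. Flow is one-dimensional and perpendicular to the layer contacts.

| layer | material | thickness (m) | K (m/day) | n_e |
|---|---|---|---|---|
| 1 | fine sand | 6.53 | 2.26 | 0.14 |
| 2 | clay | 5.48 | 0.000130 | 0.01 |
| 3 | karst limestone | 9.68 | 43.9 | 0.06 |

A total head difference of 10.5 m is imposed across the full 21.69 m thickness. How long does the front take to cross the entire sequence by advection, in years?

With flow normal to the layers, continuity requires the same specific discharge q through every layer.
Σ(b_i/K_i) = 6.53/2.26 + 5.48/0.000130 + 9.68/43.9 = 42157 d.
q = Δh / Σ(b_i/K_i) = 10.5 / 42157 = 0.0002491 m/day.
In each layer the seepage velocity is v_i = q/n_i, so the layer transit time is t_i = b_i·n_i / q:
  layer 1 (fine sand): t_1 = 6.53 × 0.14 / 0.0002491 = 3670 d
  layer 2 (clay): t_2 = 5.48 × 0.01 / 0.0002491 = 220.0 d
  layer 3 (karst limestone): t_3 = 9.68 × 0.06 / 0.0002491 = 2332 d
Total t = Σ t_i = 6222 days = 17.04 years.

17.0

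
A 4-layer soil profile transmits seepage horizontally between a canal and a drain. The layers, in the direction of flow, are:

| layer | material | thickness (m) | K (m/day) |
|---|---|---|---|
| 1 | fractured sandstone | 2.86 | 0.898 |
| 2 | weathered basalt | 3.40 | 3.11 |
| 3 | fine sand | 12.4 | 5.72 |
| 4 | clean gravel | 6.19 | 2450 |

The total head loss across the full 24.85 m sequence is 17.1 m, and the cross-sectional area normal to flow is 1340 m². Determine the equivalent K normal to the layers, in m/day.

3.85

Flow is perpendicular to layering, so the layers act in series and the equivalent K is the thickness-weighted harmonic mean.
Total thickness L = 2.86 + 3.40 + 12.4 + 6.19 = 24.85 m.
Σ(b_i/K_i) = 2.86/0.898 + 3.40/3.11 + 12.4/5.72 + 6.19/2450 = 6.448 d.
K_eq = L / Σ(b_i/K_i) = 24.85 / 6.448 = 3.854 m/day.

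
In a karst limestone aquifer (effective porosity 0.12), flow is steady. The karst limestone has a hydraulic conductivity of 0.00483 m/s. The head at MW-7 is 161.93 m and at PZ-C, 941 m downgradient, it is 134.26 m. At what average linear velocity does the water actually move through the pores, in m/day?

102

Convert K: 0.00483 m/s × 86400 = 417.3 m/day.
Hydraulic gradient i = (161.93 − 134.26) / 941 = 27.67 / 941 = 0.02940.
Darcy flux q = K · i = 417.3 × 0.02940 = 12.27 m/day.
Seepage velocity v = q / n_e = 12.27 / 0.12 = 102.3 m/day.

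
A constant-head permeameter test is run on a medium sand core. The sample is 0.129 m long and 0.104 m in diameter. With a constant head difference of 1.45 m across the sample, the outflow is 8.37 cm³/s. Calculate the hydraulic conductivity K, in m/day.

Cross-sectional area A = π·(d/2)² = π × (0.104/2)² = 0.008495 m².
Convert discharge: 8.37 cm³/s = 8.370e-06 m³/s.
Darcy's law rearranged: K = Q·L / (A·Δh) = 8.370e-06 × 0.129 / (0.008495 × 1.45) = 8.766e-05 m/s = 7.574 m/day.

7.57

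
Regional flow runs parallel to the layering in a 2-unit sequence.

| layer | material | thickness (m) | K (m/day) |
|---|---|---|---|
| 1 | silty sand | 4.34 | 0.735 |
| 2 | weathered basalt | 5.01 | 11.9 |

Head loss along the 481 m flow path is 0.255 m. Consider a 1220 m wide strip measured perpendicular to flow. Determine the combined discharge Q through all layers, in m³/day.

40.6

Flow is parallel to layering, so each bed carries its own Darcy discharge and the transmissivities add.
Σ(K_i·b_i) = 0.735×4.34 + 11.9×5.01 = 62.81 m²/day.
Hydraulic gradient i = Δh / L = 0.255 / 481 = 0.0005301.
Q = Σ(K_i·b_i) · W · i = 62.81 × 1220 × 0.0005301 = 40.62 m³/day.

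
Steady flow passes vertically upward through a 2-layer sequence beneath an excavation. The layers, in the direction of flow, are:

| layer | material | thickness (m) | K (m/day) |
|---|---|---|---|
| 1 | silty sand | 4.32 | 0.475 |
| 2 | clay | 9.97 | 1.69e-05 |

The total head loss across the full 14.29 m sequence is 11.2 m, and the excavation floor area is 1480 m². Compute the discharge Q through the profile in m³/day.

Flow is perpendicular to layering, so the layers act in series and the equivalent K is the thickness-weighted harmonic mean.
Total thickness L = 4.32 + 9.97 = 14.29 m.
Σ(b_i/K_i) = 4.32/0.475 + 9.97/1.69e-05 = 5.899e+05 d.
K_eq = L / Σ(b_i/K_i) = 14.29 / 5.899e+05 = 2.422e-05 m/day.
Q = K_eq · A · (Δh/L) = 2.422e-05 × 1480 × (11.2/14.29) = 0.02810 m³/day.

0.0281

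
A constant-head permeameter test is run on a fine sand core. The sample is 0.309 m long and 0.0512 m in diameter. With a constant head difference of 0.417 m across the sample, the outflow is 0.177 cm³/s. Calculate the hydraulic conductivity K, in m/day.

5.50

Cross-sectional area A = π·(d/2)² = π × (0.0512/2)² = 0.002059 m².
Convert discharge: 0.177 cm³/s = 1.770e-07 m³/s.
Darcy's law rearranged: K = Q·L / (A·Δh) = 1.770e-07 × 0.309 / (0.002059 × 0.417) = 6.370e-05 m/s = 5.504 m/day.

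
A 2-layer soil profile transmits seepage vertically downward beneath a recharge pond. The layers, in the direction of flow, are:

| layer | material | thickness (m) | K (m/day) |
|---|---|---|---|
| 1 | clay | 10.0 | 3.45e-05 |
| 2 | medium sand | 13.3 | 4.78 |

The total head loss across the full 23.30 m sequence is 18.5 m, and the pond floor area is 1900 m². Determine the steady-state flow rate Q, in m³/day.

0.121

Flow is perpendicular to layering, so the layers act in series and the equivalent K is the thickness-weighted harmonic mean.
Total thickness L = 10.0 + 13.3 = 23.30 m.
Σ(b_i/K_i) = 10.0/3.45e-05 + 13.3/4.78 = 2.899e+05 d.
K_eq = L / Σ(b_i/K_i) = 23.30 / 2.899e+05 = 8.038e-05 m/day.
Q = K_eq · A · (Δh/L) = 8.038e-05 × 1900 × (18.5/23.30) = 0.1213 m³/day.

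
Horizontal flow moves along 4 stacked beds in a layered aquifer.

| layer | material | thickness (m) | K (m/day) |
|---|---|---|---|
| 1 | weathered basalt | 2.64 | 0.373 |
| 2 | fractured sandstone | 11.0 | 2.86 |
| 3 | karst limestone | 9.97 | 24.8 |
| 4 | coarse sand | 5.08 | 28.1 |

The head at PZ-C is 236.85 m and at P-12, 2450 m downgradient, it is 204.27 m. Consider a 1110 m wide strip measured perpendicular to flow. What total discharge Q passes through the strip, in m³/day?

Flow is parallel to layering, so each bed carries its own Darcy discharge and the transmissivities add.
Σ(K_i·b_i) = 0.373×2.64 + 2.86×11.0 + 24.8×9.97 + 28.1×5.08 = 422.4 m²/day.
Hydraulic gradient i = (236.85 − 204.27) / 2450 = 32.58 / 2450 = 0.01330.
Q = Σ(K_i·b_i) · W · i = 422.4 × 1110 × 0.01330 = 6236 m³/day.

6240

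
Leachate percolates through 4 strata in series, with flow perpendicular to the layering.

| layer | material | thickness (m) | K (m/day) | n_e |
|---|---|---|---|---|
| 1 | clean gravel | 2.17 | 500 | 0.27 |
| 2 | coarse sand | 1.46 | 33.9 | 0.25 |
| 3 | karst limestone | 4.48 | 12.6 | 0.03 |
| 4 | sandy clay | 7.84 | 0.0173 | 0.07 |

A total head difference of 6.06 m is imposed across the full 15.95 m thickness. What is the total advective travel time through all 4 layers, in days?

With flow normal to the layers, continuity requires the same specific discharge q through every layer.
Σ(b_i/K_i) = 2.17/500 + 1.46/33.9 + 4.48/12.6 + 7.84/0.0173 = 453.6 d.
q = Δh / Σ(b_i/K_i) = 6.06 / 453.6 = 0.01336 m/day.
In each layer the seepage velocity is v_i = q/n_i, so the layer transit time is t_i = b_i·n_i / q:
  layer 1 (clean gravel): t_1 = 2.17 × 0.27 / 0.01336 = 43.85 d
  layer 2 (coarse sand): t_2 = 1.46 × 0.25 / 0.01336 = 27.32 d
  layer 3 (karst limestone): t_3 = 4.48 × 0.03 / 0.01336 = 10.06 d
  layer 4 (sandy clay): t_4 = 7.84 × 0.07 / 0.01336 = 41.08 d
Total t = Σ t_i = 122.3 days.

122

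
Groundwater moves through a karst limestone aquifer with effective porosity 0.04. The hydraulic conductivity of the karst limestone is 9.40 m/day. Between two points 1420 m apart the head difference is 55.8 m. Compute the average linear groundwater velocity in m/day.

Hydraulic gradient i = Δh / L = 55.8 / 1420 = 0.03930.
Darcy flux q = K · i = 9.400 × 0.03930 = 0.3694 m/day.
Seepage velocity v = q / n_e = 0.3694 / 0.04 = 9.235 m/day.

9.23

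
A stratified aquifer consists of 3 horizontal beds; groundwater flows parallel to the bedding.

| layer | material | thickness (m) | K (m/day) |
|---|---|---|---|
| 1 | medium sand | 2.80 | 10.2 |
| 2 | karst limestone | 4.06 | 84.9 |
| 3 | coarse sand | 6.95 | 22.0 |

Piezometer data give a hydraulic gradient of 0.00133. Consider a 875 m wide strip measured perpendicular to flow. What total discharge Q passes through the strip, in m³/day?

612

Flow is parallel to layering, so each bed carries its own Darcy discharge and the transmissivities add.
Σ(K_i·b_i) = 10.2×2.80 + 84.9×4.06 + 22.0×6.95 = 526.2 m²/day.
Hydraulic gradient i = 0.00133.
Q = Σ(K_i·b_i) · W · i = 526.2 × 875 × 0.001330 = 612.3 m³/day.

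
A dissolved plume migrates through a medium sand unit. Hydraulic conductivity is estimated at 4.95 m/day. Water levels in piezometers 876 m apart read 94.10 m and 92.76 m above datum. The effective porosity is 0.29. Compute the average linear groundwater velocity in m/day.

0.0261

Hydraulic gradient i = (94.10 − 92.76) / 876 = 1.34 / 876 = 0.001530.
Darcy flux q = K · i = 4.950 × 0.001530 = 0.007572 m/day.
Seepage velocity v = q / n_e = 0.007572 / 0.29 = 0.02611 m/day.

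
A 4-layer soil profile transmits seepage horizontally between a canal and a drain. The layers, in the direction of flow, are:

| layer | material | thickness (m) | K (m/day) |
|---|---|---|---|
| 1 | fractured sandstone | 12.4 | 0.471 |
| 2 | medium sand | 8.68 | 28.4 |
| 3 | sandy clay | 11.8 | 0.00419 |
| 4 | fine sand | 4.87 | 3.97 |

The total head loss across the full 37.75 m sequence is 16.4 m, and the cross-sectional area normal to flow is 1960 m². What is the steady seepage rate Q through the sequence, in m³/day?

Flow is perpendicular to layering, so the layers act in series and the equivalent K is the thickness-weighted harmonic mean.
Total thickness L = 12.4 + 8.68 + 11.8 + 4.87 = 37.75 m.
Σ(b_i/K_i) = 12.4/0.471 + 8.68/28.4 + 11.8/0.00419 + 4.87/3.97 = 2844 d.
K_eq = L / Σ(b_i/K_i) = 37.75 / 2844 = 0.01327 m/day.
Q = K_eq · A · (Δh/L) = 0.01327 × 1960 × (16.4/37.75) = 11.30 m³/day.

11.3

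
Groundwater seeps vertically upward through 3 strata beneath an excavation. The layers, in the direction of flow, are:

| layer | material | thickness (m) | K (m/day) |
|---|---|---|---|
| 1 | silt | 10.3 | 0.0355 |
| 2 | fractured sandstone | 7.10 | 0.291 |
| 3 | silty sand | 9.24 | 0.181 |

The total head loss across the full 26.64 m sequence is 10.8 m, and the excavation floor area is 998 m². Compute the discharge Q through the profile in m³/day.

Flow is perpendicular to layering, so the layers act in series and the equivalent K is the thickness-weighted harmonic mean.
Total thickness L = 10.3 + 7.10 + 9.24 = 26.64 m.
Σ(b_i/K_i) = 10.3/0.0355 + 7.10/0.291 + 9.24/0.181 = 365.6 d.
K_eq = L / Σ(b_i/K_i) = 26.64 / 365.6 = 0.07287 m/day.
Q = K_eq · A · (Δh/L) = 0.07287 × 998 × (10.8/26.64) = 29.48 m³/day.

29.5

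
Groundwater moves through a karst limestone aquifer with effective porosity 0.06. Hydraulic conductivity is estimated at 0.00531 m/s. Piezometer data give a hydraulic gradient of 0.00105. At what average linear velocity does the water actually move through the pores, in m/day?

8.03

Convert K: 0.00531 m/s × 86400 = 458.8 m/day.
Hydraulic gradient i = 0.00105.
Darcy flux q = K · i = 458.8 × 0.001050 = 0.4817 m/day.
Seepage velocity v = q / n_e = 0.4817 / 0.06 = 8.029 m/day.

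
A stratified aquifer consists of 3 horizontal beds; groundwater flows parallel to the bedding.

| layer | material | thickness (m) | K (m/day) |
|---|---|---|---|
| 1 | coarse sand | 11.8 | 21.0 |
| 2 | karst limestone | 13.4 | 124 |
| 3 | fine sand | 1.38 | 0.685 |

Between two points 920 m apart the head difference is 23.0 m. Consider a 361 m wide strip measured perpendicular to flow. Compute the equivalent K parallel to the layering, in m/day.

71.9

Flow is parallel to layering, so each bed carries its own Darcy discharge and the transmissivities add.
Σ(K_i·b_i) = 21.0×11.8 + 124×13.4 + 0.685×1.38 = 1910 m²/day.
Total thickness b = 26.58 m, so K_eq = Σ(K_i·b_i)/b = 71.87 m/day.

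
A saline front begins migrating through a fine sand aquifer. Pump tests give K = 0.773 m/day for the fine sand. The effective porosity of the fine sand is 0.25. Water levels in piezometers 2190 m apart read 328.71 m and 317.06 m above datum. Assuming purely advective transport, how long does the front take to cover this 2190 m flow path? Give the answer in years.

Hydraulic gradient i = (328.71 − 317.06) / 2190 = 11.65 / 2190 = 0.005320.
Darcy flux q = K · i = 0.7730 × 0.005320 = 0.004112 m/day.
Seepage velocity v = q / n_e = 0.004112 / 0.25 = 0.01645 m/day.
Travel time t = L / v = 2190 / 0.01645 = 1.331e+05 days = 364.5 years.

365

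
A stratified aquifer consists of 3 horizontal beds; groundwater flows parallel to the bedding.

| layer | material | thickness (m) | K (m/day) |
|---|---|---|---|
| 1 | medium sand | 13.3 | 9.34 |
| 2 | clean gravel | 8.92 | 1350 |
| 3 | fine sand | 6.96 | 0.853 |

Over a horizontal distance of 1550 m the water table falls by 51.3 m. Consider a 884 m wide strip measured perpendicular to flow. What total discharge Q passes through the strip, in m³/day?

356000

Flow is parallel to layering, so each bed carries its own Darcy discharge and the transmissivities add.
Σ(K_i·b_i) = 9.34×13.3 + 1350×8.92 + 0.853×6.96 = 12172 m²/day.
Hydraulic gradient i = Δh / L = 51.3 / 1550 = 0.03310.
Q = Σ(K_i·b_i) · W · i = 12172 × 884 × 0.03310 = 3.561e+05 m³/day.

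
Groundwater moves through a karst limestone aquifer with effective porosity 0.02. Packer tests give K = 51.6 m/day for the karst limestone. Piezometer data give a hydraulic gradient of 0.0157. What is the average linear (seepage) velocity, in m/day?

40.5

Hydraulic gradient i = 0.0157.
Darcy flux q = K · i = 51.60 × 0.01570 = 0.8101 m/day.
Seepage velocity v = q / n_e = 0.8101 / 0.02 = 40.51 m/day.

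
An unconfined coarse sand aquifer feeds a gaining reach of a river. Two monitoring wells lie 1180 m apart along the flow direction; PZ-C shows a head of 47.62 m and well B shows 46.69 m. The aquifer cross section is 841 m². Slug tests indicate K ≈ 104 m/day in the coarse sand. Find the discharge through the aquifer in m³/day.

68.9

Hydraulic gradient i = (47.62 − 46.69) / 1180 = 0.93 / 1180 = 0.0007881.
Darcy's law: Q = K · A · i = 104.0 × 841.0 × 0.0007881 = 68.93 m³/day.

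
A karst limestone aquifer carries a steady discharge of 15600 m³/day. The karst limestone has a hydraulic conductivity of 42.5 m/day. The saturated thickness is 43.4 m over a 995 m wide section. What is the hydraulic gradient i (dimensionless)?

0.00850

Cross-sectional area A = 995 × 43.4 = 43183 m².
From Q = K·A·i, i = Q / (K·A) = 15600 / (42.50 × 43183) = 0.008500.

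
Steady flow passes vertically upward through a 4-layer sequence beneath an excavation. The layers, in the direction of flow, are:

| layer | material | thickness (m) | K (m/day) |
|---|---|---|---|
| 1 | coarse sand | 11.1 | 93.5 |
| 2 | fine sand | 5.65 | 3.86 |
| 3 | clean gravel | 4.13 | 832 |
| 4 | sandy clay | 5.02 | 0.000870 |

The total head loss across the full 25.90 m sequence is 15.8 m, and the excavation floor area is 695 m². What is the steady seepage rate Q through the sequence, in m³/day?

1.90

Flow is perpendicular to layering, so the layers act in series and the equivalent K is the thickness-weighted harmonic mean.
Total thickness L = 11.1 + 5.65 + 4.13 + 5.02 = 25.90 m.
Σ(b_i/K_i) = 11.1/93.5 + 5.65/3.86 + 4.13/832 + 5.02/0.000870 = 5772 d.
K_eq = L / Σ(b_i/K_i) = 25.90 / 5772 = 0.004487 m/day.
Q = K_eq · A · (Δh/L) = 0.004487 × 695 × (15.8/25.90) = 1.903 m³/day.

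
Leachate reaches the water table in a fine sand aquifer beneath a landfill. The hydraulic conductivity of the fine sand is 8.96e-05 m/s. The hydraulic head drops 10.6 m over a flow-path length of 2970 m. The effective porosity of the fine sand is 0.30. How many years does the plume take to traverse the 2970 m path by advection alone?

88.3

Convert K: 8.96e-05 m/s × 86400 = 7.741 m/day.
Hydraulic gradient i = Δh / L = 10.6 / 2970 = 0.003569.
Darcy flux q = K · i = 7.741 × 0.003569 = 0.02763 m/day.
Seepage velocity v = q / n_e = 0.02763 / 0.30 = 0.09210 m/day.
Travel time t = L / v = 2970 / 0.09210 = 32248 days = 88.29 years.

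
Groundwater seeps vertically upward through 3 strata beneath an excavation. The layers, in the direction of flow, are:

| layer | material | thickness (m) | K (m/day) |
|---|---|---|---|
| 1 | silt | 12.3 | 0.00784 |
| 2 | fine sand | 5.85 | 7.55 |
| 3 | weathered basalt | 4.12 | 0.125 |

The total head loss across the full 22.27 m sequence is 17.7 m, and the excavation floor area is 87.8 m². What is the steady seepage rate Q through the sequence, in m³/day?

Flow is perpendicular to layering, so the layers act in series and the equivalent K is the thickness-weighted harmonic mean.
Total thickness L = 12.3 + 5.85 + 4.12 = 22.27 m.
Σ(b_i/K_i) = 12.3/0.00784 + 5.85/7.55 + 4.12/0.125 = 1603 d.
K_eq = L / Σ(b_i/K_i) = 22.27 / 1603 = 0.01390 m/day.
Q = K_eq · A · (Δh/L) = 0.01390 × 87.8 × (17.7/22.27) = 0.9697 m³/day.

0.970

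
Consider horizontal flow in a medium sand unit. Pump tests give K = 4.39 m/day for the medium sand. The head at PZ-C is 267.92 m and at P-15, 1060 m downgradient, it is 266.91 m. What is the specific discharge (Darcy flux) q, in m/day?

0.00418

Hydraulic gradient i = (267.92 − 266.91) / 1060 = 1.01 / 1060 = 0.0009528.
Specific discharge q = K · i = 4.390 × 0.0009528 = 0.004183 m/day.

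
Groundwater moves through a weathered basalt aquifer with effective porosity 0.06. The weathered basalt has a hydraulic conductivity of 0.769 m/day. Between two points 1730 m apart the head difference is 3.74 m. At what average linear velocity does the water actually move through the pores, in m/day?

Hydraulic gradient i = Δh / L = 3.74 / 1730 = 0.002162.
Darcy flux q = K · i = 0.7690 × 0.002162 = 0.001662 m/day.
Seepage velocity v = q / n_e = 0.001662 / 0.06 = 0.02771 m/day.

0.0277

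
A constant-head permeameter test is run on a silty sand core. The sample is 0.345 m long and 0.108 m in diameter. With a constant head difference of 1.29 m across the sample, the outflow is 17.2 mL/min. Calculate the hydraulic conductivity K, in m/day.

Cross-sectional area A = π·(d/2)² = π × (0.108/2)² = 0.009161 m².
Convert discharge: 17.2 mL/min = 2.867e-07 m³/s.
Darcy's law rearranged: K = Q·L / (A·Δh) = 2.867e-07 × 0.345 / (0.009161 × 1.29) = 8.369e-06 m/s = 0.7231 m/day.

0.723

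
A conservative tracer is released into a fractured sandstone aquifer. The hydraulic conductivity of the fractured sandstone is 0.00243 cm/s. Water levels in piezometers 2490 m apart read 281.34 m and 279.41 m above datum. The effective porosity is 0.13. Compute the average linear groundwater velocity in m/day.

0.0125

Convert K: 0.00243 cm/s × 864 = 2.100 m/day.
Hydraulic gradient i = (281.34 − 279.41) / 2490 = 1.93 / 2490 = 0.0007751.
Darcy flux q = K · i = 2.100 × 0.0007751 = 0.001627 m/day.
Seepage velocity v = q / n_e = 0.001627 / 0.13 = 0.01252 m/day.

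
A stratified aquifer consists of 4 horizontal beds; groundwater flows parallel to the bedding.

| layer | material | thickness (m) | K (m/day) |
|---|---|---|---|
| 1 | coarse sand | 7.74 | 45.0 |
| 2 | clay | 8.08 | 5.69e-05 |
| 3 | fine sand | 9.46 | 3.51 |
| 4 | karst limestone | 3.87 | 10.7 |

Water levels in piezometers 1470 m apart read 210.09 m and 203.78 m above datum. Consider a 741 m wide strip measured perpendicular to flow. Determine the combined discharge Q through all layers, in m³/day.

1350

Flow is parallel to layering, so each bed carries its own Darcy discharge and the transmissivities add.
Σ(K_i·b_i) = 45.0×7.74 + 5.69e-05×8.08 + 3.51×9.46 + 10.7×3.87 = 422.9 m²/day.
Hydraulic gradient i = (210.09 − 203.78) / 1470 = 6.31 / 1470 = 0.004293.
Q = Σ(K_i·b_i) · W · i = 422.9 × 741 × 0.004293 = 1345 m³/day.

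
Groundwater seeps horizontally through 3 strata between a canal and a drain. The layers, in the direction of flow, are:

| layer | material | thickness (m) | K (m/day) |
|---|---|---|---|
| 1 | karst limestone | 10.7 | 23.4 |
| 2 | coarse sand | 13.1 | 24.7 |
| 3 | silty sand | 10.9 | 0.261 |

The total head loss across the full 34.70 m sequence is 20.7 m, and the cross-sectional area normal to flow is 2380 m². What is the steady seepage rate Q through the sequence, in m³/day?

1150

Flow is perpendicular to layering, so the layers act in series and the equivalent K is the thickness-weighted harmonic mean.
Total thickness L = 10.7 + 13.1 + 10.9 = 34.70 m.
Σ(b_i/K_i) = 10.7/23.4 + 13.1/24.7 + 10.9/0.261 = 42.75 d.
K_eq = L / Σ(b_i/K_i) = 34.70 / 42.75 = 0.8117 m/day.
Q = K_eq · A · (Δh/L) = 0.8117 × 2380 × (20.7/34.70) = 1152 m³/day.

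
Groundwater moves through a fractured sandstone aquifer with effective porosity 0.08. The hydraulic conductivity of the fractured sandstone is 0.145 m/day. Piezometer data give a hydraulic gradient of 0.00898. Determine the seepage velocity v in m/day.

0.0163

Hydraulic gradient i = 0.00898.
Darcy flux q = K · i = 0.1450 × 0.008980 = 0.001302 m/day.
Seepage velocity v = q / n_e = 0.001302 / 0.08 = 0.01628 m/day.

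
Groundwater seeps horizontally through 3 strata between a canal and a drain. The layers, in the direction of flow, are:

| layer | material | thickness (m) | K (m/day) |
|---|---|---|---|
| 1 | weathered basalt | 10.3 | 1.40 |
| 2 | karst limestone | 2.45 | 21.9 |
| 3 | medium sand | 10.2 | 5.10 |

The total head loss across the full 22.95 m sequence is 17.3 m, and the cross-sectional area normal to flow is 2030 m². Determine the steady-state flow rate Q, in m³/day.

Flow is perpendicular to layering, so the layers act in series and the equivalent K is the thickness-weighted harmonic mean.
Total thickness L = 10.3 + 2.45 + 10.2 = 22.95 m.
Σ(b_i/K_i) = 10.3/1.40 + 2.45/21.9 + 10.2/5.10 = 9.469 d.
K_eq = L / Σ(b_i/K_i) = 22.95 / 9.469 = 2.424 m/day.
Q = K_eq · A · (Δh/L) = 2.424 × 2030 × (17.3/22.95) = 3709 m³/day.

3710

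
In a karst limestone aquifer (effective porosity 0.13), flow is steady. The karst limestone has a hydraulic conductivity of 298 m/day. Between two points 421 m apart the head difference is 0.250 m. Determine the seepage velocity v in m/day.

1.36

Hydraulic gradient i = Δh / L = 0.250 / 421 = 0.0005938.
Darcy flux q = K · i = 298.0 × 0.0005938 = 0.1770 m/day.
Seepage velocity v = q / n_e = 0.1770 / 0.13 = 1.361 m/day.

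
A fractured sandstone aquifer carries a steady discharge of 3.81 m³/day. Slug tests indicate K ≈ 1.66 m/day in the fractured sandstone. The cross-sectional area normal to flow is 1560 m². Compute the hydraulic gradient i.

From Q = K·A·i, i = Q / (K·A) = 3.81 / (1.660 × 1560) = 0.001471.

0.00147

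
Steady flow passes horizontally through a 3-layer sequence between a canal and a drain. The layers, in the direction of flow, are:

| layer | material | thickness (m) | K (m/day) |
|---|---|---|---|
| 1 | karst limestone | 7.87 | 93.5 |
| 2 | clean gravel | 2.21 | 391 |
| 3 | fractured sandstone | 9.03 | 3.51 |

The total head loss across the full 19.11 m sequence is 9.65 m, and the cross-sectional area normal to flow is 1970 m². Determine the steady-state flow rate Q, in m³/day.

7140

Flow is perpendicular to layering, so the layers act in series and the equivalent K is the thickness-weighted harmonic mean.
Total thickness L = 7.87 + 2.21 + 9.03 = 19.11 m.
Σ(b_i/K_i) = 7.87/93.5 + 2.21/391 + 9.03/3.51 = 2.662 d.
K_eq = L / Σ(b_i/K_i) = 19.11 / 2.662 = 7.178 m/day.
Q = K_eq · A · (Δh/L) = 7.178 × 1970 × (9.65/19.11) = 7140 m³/day.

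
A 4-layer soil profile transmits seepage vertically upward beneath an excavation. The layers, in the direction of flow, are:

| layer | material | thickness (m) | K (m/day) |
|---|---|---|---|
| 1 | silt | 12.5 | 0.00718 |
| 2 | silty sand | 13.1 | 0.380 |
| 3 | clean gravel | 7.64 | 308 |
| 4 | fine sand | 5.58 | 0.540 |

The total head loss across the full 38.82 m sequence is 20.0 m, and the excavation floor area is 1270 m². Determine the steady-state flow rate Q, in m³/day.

14.2

Flow is perpendicular to layering, so the layers act in series and the equivalent K is the thickness-weighted harmonic mean.
Total thickness L = 12.5 + 13.1 + 7.64 + 5.58 = 38.82 m.
Σ(b_i/K_i) = 12.5/0.00718 + 13.1/0.380 + 7.64/308 + 5.58/0.540 = 1786 d.
K_eq = L / Σ(b_i/K_i) = 38.82 / 1786 = 0.02174 m/day.
Q = K_eq · A · (Δh/L) = 0.02174 × 1270 × (20.0/38.82) = 14.22 m³/day.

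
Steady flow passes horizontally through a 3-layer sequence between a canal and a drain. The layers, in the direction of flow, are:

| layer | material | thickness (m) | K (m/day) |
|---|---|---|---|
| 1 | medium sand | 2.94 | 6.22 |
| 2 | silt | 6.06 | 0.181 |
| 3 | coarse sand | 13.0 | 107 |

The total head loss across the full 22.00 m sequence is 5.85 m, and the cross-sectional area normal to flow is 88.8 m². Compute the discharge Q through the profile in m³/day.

Flow is perpendicular to layering, so the layers act in series and the equivalent K is the thickness-weighted harmonic mean.
Total thickness L = 2.94 + 6.06 + 13.0 = 22.00 m.
Σ(b_i/K_i) = 2.94/6.22 + 6.06/0.181 + 13.0/107 = 34.07 d.
K_eq = L / Σ(b_i/K_i) = 22.00 / 34.07 = 0.6456 m/day.
Q = K_eq · A · (Δh/L) = 0.6456 × 88.8 × (5.85/22.00) = 15.25 m³/day.

15.2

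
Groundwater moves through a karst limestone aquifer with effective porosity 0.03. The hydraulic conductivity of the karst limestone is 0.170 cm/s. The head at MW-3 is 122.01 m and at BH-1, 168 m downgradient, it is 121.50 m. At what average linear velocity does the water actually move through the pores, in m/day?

14.9

Convert K: 0.170 cm/s × 864 = 146.9 m/day.
Hydraulic gradient i = (122.01 − 121.50) / 168 = 0.51 / 168 = 0.003036.
Darcy flux q = K · i = 146.9 × 0.003036 = 0.4459 m/day.
Seepage velocity v = q / n_e = 0.4459 / 0.03 = 14.86 m/day.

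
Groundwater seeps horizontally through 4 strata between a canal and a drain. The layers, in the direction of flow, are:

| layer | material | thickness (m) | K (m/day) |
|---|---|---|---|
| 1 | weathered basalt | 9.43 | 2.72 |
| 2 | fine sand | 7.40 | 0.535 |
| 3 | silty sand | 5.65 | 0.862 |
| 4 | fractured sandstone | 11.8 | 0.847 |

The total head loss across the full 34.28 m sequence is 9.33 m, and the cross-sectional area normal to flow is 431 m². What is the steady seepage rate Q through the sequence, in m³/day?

Flow is perpendicular to layering, so the layers act in series and the equivalent K is the thickness-weighted harmonic mean.
Total thickness L = 9.43 + 7.40 + 5.65 + 11.8 = 34.28 m.
Σ(b_i/K_i) = 9.43/2.72 + 7.40/0.535 + 5.65/0.862 + 11.8/0.847 = 37.78 d.
K_eq = L / Σ(b_i/K_i) = 34.28 / 37.78 = 0.9072 m/day.
Q = K_eq · A · (Δh/L) = 0.9072 × 431 × (9.33/34.28) = 106.4 m³/day.

106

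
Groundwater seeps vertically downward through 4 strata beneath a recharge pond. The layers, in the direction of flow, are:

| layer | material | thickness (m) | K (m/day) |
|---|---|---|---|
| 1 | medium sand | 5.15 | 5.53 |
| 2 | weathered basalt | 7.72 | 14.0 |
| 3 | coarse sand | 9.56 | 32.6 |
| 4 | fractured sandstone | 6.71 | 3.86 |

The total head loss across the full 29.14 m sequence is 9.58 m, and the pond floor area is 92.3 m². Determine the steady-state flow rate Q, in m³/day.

252

Flow is perpendicular to layering, so the layers act in series and the equivalent K is the thickness-weighted harmonic mean.
Total thickness L = 5.15 + 7.72 + 9.56 + 6.71 = 29.14 m.
Σ(b_i/K_i) = 5.15/5.53 + 7.72/14.0 + 9.56/32.6 + 6.71/3.86 = 3.514 d.
K_eq = L / Σ(b_i/K_i) = 29.14 / 3.514 = 8.292 m/day.
Q = K_eq · A · (Δh/L) = 8.292 × 92.3 × (9.58/29.14) = 251.6 m³/day.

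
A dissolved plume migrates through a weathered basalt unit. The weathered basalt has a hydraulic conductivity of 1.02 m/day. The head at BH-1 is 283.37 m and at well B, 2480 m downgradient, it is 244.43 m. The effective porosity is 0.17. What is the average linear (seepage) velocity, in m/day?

0.0942

Hydraulic gradient i = (283.37 − 244.43) / 2480 = 38.94 / 2480 = 0.01570.
Darcy flux q = K · i = 1.020 × 0.01570 = 0.01602 m/day.
Seepage velocity v = q / n_e = 0.01602 / 0.17 = 0.09421 m/day.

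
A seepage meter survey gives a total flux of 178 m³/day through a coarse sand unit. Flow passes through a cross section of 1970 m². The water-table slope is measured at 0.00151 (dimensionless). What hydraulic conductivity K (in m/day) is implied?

Hydraulic gradient i = 0.00151.
From Q = K·A·i, K = Q / (A·i) = 178 / (1970 × 0.001510) = 59.84 m/day.

59.8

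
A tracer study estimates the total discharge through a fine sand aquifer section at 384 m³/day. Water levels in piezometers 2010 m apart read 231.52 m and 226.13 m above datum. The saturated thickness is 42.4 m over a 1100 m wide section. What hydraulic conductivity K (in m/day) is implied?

Cross-sectional area A = 1100 × 42.4 = 46640 m².
Hydraulic gradient i = (231.52 − 226.13) / 2010 = 5.39 / 2010 = 0.002682.
From Q = K·A·i, K = Q / (A·i) = 384 / (46640 × 0.002682) = 3.070 m/day.

3.07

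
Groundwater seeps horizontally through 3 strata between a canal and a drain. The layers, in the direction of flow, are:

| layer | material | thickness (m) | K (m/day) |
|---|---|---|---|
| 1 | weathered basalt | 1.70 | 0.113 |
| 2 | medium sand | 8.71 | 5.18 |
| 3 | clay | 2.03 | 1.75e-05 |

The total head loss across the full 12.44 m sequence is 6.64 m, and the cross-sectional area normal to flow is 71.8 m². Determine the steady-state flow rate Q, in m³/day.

0.00411

Flow is perpendicular to layering, so the layers act in series and the equivalent K is the thickness-weighted harmonic mean.
Total thickness L = 1.70 + 8.71 + 2.03 = 12.44 m.
Σ(b_i/K_i) = 1.70/0.113 + 8.71/5.18 + 2.03/1.75e-05 = 1.160e+05 d.
K_eq = L / Σ(b_i/K_i) = 12.44 / 1.160e+05 = 0.0001072 m/day.
Q = K_eq · A · (Δh/L) = 0.0001072 × 71.8 × (6.64/12.44) = 0.004109 m³/day.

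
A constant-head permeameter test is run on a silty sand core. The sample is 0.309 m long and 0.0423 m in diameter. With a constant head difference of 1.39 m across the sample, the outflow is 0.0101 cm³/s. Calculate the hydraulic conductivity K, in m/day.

Cross-sectional area A = π·(d/2)² = π × (0.0423/2)² = 0.001405 m².
Convert discharge: 0.0101 cm³/s = 1.010e-08 m³/s.
Darcy's law rearranged: K = Q·L / (A·Δh) = 1.010e-08 × 0.309 / (0.001405 × 1.39) = 1.598e-06 m/s = 0.1380 m/day.

0.138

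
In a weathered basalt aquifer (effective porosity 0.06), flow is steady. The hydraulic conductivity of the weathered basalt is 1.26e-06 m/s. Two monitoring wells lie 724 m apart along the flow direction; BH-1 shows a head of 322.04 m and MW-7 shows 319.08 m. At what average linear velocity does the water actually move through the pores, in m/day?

Convert K: 1.26e-06 m/s × 86400 = 0.1089 m/day.
Hydraulic gradient i = (322.04 − 319.08) / 724 = 2.96 / 724 = 0.004088.
Darcy flux q = K · i = 0.1089 × 0.004088 = 0.0004451 m/day.
Seepage velocity v = q / n_e = 0.0004451 / 0.06 = 0.007418 m/day.

0.00742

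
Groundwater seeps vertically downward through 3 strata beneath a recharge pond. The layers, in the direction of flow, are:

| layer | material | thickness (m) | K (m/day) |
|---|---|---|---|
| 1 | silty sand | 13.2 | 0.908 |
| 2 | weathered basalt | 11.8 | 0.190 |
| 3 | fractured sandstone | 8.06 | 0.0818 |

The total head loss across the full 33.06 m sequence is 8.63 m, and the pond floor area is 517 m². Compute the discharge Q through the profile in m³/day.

25.5

Flow is perpendicular to layering, so the layers act in series and the equivalent K is the thickness-weighted harmonic mean.
Total thickness L = 13.2 + 11.8 + 8.06 = 33.06 m.
Σ(b_i/K_i) = 13.2/0.908 + 11.8/0.190 + 8.06/0.0818 = 175.2 d.
K_eq = L / Σ(b_i/K_i) = 33.06 / 175.2 = 0.1887 m/day.
Q = K_eq · A · (Δh/L) = 0.1887 × 517 × (8.63/33.06) = 25.47 m³/day.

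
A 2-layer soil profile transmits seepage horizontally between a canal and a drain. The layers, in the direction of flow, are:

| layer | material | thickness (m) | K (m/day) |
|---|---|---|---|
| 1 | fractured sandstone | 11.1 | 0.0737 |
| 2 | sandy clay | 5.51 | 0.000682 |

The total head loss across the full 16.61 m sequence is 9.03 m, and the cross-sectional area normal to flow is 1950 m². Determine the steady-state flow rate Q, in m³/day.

Flow is perpendicular to layering, so the layers act in series and the equivalent K is the thickness-weighted harmonic mean.
Total thickness L = 11.1 + 5.51 = 16.61 m.
Σ(b_i/K_i) = 11.1/0.0737 + 5.51/0.000682 = 8230 d.
K_eq = L / Σ(b_i/K_i) = 16.61 / 8230 = 0.002018 m/day.
Q = K_eq · A · (Δh/L) = 0.002018 × 1950 × (9.03/16.61) = 2.140 m³/day.

2.14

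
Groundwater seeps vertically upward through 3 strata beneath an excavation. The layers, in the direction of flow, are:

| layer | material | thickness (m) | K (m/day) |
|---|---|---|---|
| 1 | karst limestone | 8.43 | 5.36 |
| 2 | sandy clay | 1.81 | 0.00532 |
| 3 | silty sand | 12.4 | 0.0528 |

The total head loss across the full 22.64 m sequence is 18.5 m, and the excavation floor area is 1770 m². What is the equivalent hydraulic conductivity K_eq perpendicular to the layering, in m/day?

Flow is perpendicular to layering, so the layers act in series and the equivalent K is the thickness-weighted harmonic mean.
Total thickness L = 8.43 + 1.81 + 12.4 = 22.64 m.
Σ(b_i/K_i) = 8.43/5.36 + 1.81/0.00532 + 12.4/0.0528 = 576.6 d.
K_eq = L / Σ(b_i/K_i) = 22.64 / 576.6 = 0.03926 m/day.

0.0393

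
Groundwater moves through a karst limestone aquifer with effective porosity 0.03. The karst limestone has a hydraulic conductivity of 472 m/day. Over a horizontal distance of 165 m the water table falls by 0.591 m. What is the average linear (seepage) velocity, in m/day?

56.4

Hydraulic gradient i = Δh / L = 0.591 / 165 = 0.003582.
Darcy flux q = K · i = 472.0 × 0.003582 = 1.691 m/day.
Seepage velocity v = q / n_e = 1.691 / 0.03 = 56.35 m/day.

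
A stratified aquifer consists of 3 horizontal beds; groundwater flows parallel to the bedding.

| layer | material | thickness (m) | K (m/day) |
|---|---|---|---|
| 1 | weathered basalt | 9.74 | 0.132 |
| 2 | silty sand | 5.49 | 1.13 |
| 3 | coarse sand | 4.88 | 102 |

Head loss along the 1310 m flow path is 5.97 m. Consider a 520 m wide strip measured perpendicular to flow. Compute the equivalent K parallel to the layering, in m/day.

25.1

Flow is parallel to layering, so each bed carries its own Darcy discharge and the transmissivities add.
Σ(K_i·b_i) = 0.132×9.74 + 1.13×5.49 + 102×4.88 = 505.2 m²/day.
Total thickness b = 20.11 m, so K_eq = Σ(K_i·b_i)/b = 25.12 m/day.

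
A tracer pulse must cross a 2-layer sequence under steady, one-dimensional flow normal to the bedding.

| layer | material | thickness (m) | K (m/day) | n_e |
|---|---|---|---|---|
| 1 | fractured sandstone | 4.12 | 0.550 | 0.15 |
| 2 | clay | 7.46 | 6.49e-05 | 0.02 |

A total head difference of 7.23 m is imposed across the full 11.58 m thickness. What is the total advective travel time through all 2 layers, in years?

With flow normal to the layers, continuity requires the same specific discharge q through every layer.
Σ(b_i/K_i) = 4.12/0.550 + 7.46/6.49e-05 = 1.150e+05 d.
q = Δh / Σ(b_i/K_i) = 7.23 / 1.150e+05 = 6.289e-05 m/day.
In each layer the seepage velocity is v_i = q/n_i, so the layer transit time is t_i = b_i·n_i / q:
  layer 1 (fractured sandstone): t_1 = 4.12 × 0.15 / 6.289e-05 = 9826 d
  layer 2 (clay): t_2 = 7.46 × 0.02 / 6.289e-05 = 2372 d
Total t = Σ t_i = 12198 days = 33.40 years.

33.4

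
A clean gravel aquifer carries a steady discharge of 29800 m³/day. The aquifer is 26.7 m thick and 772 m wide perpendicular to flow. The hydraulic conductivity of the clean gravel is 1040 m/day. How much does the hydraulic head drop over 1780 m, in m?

2.47

Cross-sectional area A = 772 × 26.7 = 20612 m².
From Q = K·A·i, i = Q / (K·A) = 29800 / (1040 × 20612) = 0.001390.
Head loss Δh = i · L = 0.001390 × 1780 = 2.474 m.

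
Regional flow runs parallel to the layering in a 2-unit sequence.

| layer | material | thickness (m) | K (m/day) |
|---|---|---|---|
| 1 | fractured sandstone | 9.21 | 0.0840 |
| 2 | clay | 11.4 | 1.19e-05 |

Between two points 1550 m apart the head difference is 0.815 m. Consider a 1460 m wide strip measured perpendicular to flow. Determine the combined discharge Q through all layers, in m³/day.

Flow is parallel to layering, so each bed carries its own Darcy discharge and the transmissivities add.
Σ(K_i·b_i) = 0.0840×9.21 + 1.19e-05×11.4 = 0.7738 m²/day.
Hydraulic gradient i = Δh / L = 0.815 / 1550 = 0.0005258.
Q = Σ(K_i·b_i) · W · i = 0.7738 × 1460 × 0.0005258 = 0.5940 m³/day.

0.594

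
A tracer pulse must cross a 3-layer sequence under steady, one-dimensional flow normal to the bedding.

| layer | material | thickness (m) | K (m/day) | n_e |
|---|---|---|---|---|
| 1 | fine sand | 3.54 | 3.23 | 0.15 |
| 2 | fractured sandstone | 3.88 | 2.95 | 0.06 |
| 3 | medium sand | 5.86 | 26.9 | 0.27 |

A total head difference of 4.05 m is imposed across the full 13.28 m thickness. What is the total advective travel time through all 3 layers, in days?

With flow normal to the layers, continuity requires the same specific discharge q through every layer.
Σ(b_i/K_i) = 3.54/3.23 + 3.88/2.95 + 5.86/26.9 = 2.629 d.
q = Δh / Σ(b_i/K_i) = 4.05 / 2.629 = 1.540 m/day.
In each layer the seepage velocity is v_i = q/n_i, so the layer transit time is t_i = b_i·n_i / q:
  layer 1 (fine sand): t_1 = 3.54 × 0.15 / 1.540 = 0.3447 d
  layer 2 (fractured sandstone): t_2 = 3.88 × 0.06 / 1.540 = 0.1511 d
  layer 3 (medium sand): t_3 = 5.86 × 0.27 / 1.540 = 1.027 d
Total t = Σ t_i = 1.523 days.

1.52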